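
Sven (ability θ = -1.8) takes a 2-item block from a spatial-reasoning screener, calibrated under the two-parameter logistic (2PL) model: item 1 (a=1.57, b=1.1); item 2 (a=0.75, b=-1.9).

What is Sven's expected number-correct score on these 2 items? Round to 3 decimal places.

P(θ) = 1 / (1 + exp(−a(θ − b)))
P_1 = 1/(1+e^{4.5530}) = 0.0104
P_2 = 1/(1+e^{-0.0750}) = 0.5187
E[score] = 0.0104 + 0.5187 = 0.5292

0.529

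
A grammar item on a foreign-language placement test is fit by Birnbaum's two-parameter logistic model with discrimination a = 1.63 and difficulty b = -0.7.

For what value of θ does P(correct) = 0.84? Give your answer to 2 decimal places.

P(θ) = 1 / (1 + exp(−a(θ − b)))
logit = ln(0.8400/0.1600) = 1.6582
θ = b + logit/(a) = -0.7 + 1.6582/1.6300 = 0.3173

0.32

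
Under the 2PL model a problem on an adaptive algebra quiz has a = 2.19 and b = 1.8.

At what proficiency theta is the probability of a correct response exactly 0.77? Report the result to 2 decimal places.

2.35

P(theta) = 1 / (1 + exp(−a(theta − b)))
logit = ln(0.7700/0.2300) = 1.2083
theta = b + logit/(a) = 1.8 + 1.2083/2.1900 = 2.3517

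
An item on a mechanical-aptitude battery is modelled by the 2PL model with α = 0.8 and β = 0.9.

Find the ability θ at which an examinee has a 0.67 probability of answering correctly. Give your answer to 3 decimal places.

P(θ) = 1 / (1 + exp(−α(θ − β)))
logit = ln(0.6700/0.3300) = 0.7082
θ = β + logit/(α) = 0.9 + 0.7082/0.8000 = 1.7852

1.785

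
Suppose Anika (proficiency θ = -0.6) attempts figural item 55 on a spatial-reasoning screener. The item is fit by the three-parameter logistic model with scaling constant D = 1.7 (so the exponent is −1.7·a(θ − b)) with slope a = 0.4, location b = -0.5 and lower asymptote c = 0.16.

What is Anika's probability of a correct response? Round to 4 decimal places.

P(θ) = c + (1 − c) · 1 / (1 + exp(−D·a(θ − b)))
Exponent: 1.7 × 0.4 × (-0.6 − (-0.5)) = -0.0680
1/(1 + e^{0.0680}) = 0.4830
P = 0.16 + 0.84 × 0.4830 = 0.5657

0.5657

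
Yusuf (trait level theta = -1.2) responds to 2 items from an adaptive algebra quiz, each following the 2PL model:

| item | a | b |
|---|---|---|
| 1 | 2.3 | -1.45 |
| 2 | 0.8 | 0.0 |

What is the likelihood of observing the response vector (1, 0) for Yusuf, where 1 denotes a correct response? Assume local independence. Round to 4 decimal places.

P(theta) = 1 / (1 + exp(−a(theta − b)))
P_1 = 1/(1+e^{-0.5750}) = 0.6399
P_2 = 1/(1+e^{0.9600}) = 0.2769
L = P_1 × (1−P_2) = 0.6399 × 0.7231 = 0.46274

0.4627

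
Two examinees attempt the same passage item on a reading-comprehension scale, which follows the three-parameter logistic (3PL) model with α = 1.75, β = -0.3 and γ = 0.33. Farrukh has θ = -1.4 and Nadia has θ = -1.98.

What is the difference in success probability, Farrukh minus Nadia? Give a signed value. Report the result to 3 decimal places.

0.052

P(θ) = γ + (1 − γ) · 1 / (1 + exp(−α(θ − β)))
P(Farrukh) = 0.4153  [exponent -1.9250]
P(Nadia) = 0.3636  [exponent -2.9400]
Difference = 0.4153 − 0.3636 = 0.0517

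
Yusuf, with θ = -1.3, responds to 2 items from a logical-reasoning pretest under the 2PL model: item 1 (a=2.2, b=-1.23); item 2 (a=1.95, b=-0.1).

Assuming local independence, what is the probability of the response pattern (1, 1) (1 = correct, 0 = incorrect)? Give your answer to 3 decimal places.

P(θ) = 1 / (1 + exp(−a(θ − b)))
P_1 = 1/(1+e^{0.1540}) = 0.4616
P_2 = 1/(1+e^{2.3400}) = 0.0879
L = P_1 × P_2 = 0.4616 × 0.0879 = 0.04056

0.041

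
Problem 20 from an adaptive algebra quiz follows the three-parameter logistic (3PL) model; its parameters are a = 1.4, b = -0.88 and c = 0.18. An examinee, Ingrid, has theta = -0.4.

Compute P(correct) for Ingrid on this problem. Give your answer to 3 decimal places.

0.723

P(theta) = c + (1 − c) · 1 / (1 + exp(−a(theta − b)))
Exponent: 1.4 × (-0.4 − (-0.88)) = 0.6720
1/(1 + e^{-0.6720}) = 0.6620
P = 0.18 + 0.82 × 0.6620 = 0.7228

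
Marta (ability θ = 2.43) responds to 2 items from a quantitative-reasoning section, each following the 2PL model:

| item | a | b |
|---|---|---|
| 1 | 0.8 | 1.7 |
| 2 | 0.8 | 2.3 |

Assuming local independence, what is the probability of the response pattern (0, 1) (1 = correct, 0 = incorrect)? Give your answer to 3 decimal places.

0.188

P(θ) = 1 / (1 + exp(−a(θ − b)))
P_1 = 1/(1+e^{-0.5840}) = 0.6420
P_2 = 1/(1+e^{-0.1040}) = 0.5260
L = (1−P_1) × P_2 = 0.3580 × 0.5260 = 0.18831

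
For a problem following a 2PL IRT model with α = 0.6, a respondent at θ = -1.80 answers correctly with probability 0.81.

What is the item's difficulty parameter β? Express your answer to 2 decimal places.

P(θ) = 1 / (1 + exp(−α(θ − β)))
logit(0.81) = ln(0.81/0.19) = 1.4500
β = θ − logit/(α) = -1.80 − 1.4500/0.6000 = -4.2167

-4.22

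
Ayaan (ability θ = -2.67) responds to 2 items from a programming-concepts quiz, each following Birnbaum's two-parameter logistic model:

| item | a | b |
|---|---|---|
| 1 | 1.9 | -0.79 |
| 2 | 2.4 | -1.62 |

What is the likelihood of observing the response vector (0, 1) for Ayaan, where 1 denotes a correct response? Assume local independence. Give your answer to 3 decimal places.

P(θ) = 1 / (1 + exp(−a(θ − b)))
P_1 = 1/(1+e^{3.5720}) = 0.0273
P_2 = 1/(1+e^{2.5200}) = 0.0745
L = (1−P_1) × P_2 = 0.9727 × 0.0745 = 0.07243

0.072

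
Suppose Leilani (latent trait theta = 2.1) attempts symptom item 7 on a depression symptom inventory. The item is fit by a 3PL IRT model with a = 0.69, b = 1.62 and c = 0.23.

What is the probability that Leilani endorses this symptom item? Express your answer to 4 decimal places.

0.6782

P(theta) = c + (1 − c) · 1 / (1 + exp(−a(theta − b)))
Exponent: 0.69 × (2.1 − 1.62) = 0.3312
1/(1 + e^{-0.3312}) = 0.5821
P = 0.23 + 0.77 × 0.5821 = 0.6782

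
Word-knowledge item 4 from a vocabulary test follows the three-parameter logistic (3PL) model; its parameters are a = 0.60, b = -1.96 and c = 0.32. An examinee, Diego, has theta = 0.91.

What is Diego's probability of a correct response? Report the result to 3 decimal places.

P(theta) = c + (1 − c) · 1 / (1 + exp(−a(theta − b)))
Exponent: 0.60 × (0.91 − (-1.96)) = 1.7220
1/(1 + e^{-1.7220}) = 0.8484
P = 0.32 + 0.68 × 0.8484 = 0.8969

0.897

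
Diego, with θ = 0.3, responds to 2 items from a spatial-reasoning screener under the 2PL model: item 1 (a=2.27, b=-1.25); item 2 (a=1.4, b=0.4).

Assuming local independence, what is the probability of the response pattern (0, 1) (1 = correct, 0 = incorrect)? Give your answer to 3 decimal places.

0.013

P(θ) = 1 / (1 + exp(−a(θ − b)))
P_1 = 1/(1+e^{-3.5185}) = 0.9712
P_2 = 1/(1+e^{0.1400}) = 0.4651
L = (1−P_1) × P_2 = 0.0288 × 0.4651 = 0.01339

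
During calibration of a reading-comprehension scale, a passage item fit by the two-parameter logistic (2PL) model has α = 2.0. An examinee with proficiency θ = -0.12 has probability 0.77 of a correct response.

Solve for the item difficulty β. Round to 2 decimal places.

-0.72

P(θ) = 1 / (1 + exp(−α(θ − β)))
logit(0.77) = ln(0.77/0.23) = 1.2083
β = θ − logit/(α) = -0.12 − 1.2083/2.0000 = -0.7242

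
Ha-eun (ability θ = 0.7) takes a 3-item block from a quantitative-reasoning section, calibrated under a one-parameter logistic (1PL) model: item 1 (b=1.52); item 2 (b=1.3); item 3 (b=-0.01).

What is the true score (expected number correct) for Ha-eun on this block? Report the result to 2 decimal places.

1.33

P(θ) = 1 / (1 + exp(−(θ − b)))
P_1 = 1/(1+e^{0.8200}) = 0.3058
P_2 = 1/(1+e^{0.6000}) = 0.3543
P_3 = 1/(1+e^{-0.7100}) = 0.6704
E[score] = 0.3058 + 0.3543 + 0.6704 = 1.3305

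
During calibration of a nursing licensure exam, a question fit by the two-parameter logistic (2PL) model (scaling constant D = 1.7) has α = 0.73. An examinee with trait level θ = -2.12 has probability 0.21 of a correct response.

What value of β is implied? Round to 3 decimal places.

-1.052

P(θ) = 1 / (1 + exp(−D·α(θ − β)))
logit(0.21) = ln(0.21/0.79) = -1.3249
β = θ − logit/(1.7·α) = -2.12 − (-1.3249)/1.2410 = -1.0524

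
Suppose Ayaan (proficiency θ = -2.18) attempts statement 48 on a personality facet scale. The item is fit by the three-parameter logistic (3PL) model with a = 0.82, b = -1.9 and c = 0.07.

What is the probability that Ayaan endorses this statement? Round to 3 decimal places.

0.482

P(θ) = c + (1 − c) · 1 / (1 + exp(−a(θ − b)))
Exponent: 0.82 × (-2.18 − (-1.9)) = -0.2296
1/(1 + e^{0.2296}) = 0.4429
P = 0.07 + 0.93 × 0.4429 = 0.4819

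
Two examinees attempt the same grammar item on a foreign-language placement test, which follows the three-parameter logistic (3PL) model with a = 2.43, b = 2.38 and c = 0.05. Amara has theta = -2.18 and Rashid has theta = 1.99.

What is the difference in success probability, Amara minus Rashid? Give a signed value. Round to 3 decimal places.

P(theta) = c + (1 − c) · 1 / (1 + exp(−a(theta − b)))
P(Amara) = 0.0500  [exponent -11.0808]
P(Rashid) = 0.3154  [exponent -0.9477]
Difference = 0.0500 − 0.3154 = -0.2654

-0.265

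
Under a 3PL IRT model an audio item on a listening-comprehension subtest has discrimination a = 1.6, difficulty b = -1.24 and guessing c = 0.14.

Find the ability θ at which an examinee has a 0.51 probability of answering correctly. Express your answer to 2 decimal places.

P(θ) = c + (1 − c) · 1 / (1 + exp(−a(θ − b)))
Remove guessing floor: (0.51 − 0.14)/(1 − 0.14) = 0.4302
logit = ln(0.4302/0.5698) = -0.2809
θ = b + logit/(a) = -1.24 + (-0.2809)/1.6000 = -1.4156

-1.42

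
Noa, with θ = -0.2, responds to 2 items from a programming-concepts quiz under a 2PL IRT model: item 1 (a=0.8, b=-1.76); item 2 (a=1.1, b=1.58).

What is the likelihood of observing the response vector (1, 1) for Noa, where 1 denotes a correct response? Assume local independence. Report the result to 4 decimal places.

0.0961

P(θ) = 1 / (1 + exp(−a(θ − b)))
P_1 = 1/(1+e^{-1.2480}) = 0.7770
P_2 = 1/(1+e^{1.9580}) = 0.1237
L = P_1 × P_2 = 0.7770 × 0.1237 = 0.09610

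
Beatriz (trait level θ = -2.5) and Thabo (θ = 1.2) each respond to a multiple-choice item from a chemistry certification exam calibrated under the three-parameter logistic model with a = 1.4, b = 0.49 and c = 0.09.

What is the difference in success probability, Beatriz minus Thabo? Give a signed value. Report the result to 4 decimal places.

-0.6506

P(θ) = c + (1 − c) · 1 / (1 + exp(−a(θ − b)))
P(Beatriz) = 0.1036  [exponent -4.1860]
P(Thabo) = 0.7542  [exponent 0.9940]
Difference = 0.1036 − 0.7542 = -0.6506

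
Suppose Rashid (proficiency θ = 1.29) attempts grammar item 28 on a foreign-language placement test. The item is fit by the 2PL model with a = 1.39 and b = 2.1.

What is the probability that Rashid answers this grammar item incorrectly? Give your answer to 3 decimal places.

0.755

P(θ) = 1 / (1 + exp(−a(θ − b)))
Exponent: 1.39 × (1.29 − 2.1) = -1.1259
1/(1 + e^{1.1259}) = 0.2449
P(incorrect) = 1 − 0.2449 = 0.7551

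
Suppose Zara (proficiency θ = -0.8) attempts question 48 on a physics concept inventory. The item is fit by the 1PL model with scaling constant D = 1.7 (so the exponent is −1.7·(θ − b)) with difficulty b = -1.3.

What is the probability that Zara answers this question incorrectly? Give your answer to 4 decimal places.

0.2994

P(θ) = 1 / (1 + exp(−D·(θ − b)))
Exponent: 1.7 × (-0.8 − (-1.3)) = 0.8500
1/(1 + e^{-0.8500}) = 0.7006
P = 0.7006
P(incorrect) = 1 − 0.7006 = 0.2994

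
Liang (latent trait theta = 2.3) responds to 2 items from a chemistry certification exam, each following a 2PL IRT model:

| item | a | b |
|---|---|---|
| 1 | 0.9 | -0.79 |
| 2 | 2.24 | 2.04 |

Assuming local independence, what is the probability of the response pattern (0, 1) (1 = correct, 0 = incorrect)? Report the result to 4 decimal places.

0.0374

P(theta) = 1 / (1 + exp(−a(theta − b)))
P_1 = 1/(1+e^{-2.7810}) = 0.9416
P_2 = 1/(1+e^{-0.5824}) = 0.6416
L = (1−P_1) × P_2 = 0.0584 × 0.6416 = 0.03744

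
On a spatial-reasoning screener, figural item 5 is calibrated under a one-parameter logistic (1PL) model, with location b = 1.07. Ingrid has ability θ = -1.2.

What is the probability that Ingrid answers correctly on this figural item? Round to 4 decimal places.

0.0936

P(θ) = 1 / (1 + exp(−(θ − b)))
Exponent: (-1.2 − 1.07) = -2.2700
1/(1 + e^{2.2700}) = 0.0936
P = 0.0936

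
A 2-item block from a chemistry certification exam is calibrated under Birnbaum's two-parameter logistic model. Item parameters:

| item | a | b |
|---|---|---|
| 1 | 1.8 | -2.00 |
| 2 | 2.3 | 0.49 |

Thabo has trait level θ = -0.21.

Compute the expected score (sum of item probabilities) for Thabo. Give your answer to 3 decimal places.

P(θ) = 1 / (1 + exp(−a(θ − b)))
P_1 = 1/(1+e^{-3.2220}) = 0.9617
P_2 = 1/(1+e^{1.6100}) = 0.1666
E[score] = 0.9617 + 0.1666 = 1.1282

1.128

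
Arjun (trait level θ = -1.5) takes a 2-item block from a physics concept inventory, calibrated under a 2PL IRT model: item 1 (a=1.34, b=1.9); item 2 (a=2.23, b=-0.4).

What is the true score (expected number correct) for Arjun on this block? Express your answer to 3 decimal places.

0.090

P(θ) = 1 / (1 + exp(−a(θ − b)))
P_1 = 1/(1+e^{4.5560}) = 0.0104
P_2 = 1/(1+e^{2.4530}) = 0.0792
E[score] = 0.0104 + 0.0792 = 0.0896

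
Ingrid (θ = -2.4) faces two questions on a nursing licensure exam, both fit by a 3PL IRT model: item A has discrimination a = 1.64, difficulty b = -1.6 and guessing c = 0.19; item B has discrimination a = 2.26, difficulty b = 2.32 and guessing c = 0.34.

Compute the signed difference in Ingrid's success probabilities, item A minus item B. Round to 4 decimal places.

P(θ) = c + (1 − c) · 1 / (1 + exp(−a(θ − b)))
P_A = 0.3618
P_B = 0.3400
P_A − P_B = 0.0218

0.0218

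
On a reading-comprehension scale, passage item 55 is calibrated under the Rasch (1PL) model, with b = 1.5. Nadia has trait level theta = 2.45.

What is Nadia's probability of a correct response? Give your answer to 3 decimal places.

0.721

P(theta) = 1 / (1 + exp(−(theta − b)))
Exponent: (2.45 − 1.5) = 0.9500
1/(1 + e^{-0.9500}) = 0.7211
P = 0.7211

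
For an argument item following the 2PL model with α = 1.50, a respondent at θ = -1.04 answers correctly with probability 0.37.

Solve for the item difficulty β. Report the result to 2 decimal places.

-0.69

P(θ) = 1 / (1 + exp(−α(θ − β)))
logit(0.37) = ln(0.37/0.63) = -0.5322
β = θ − logit/(α) = -1.04 − (-0.5322)/1.5000 = -0.6852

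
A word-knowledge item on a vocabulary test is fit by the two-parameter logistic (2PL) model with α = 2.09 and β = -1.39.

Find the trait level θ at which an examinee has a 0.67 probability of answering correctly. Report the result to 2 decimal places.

P(θ) = 1 / (1 + exp(−α(θ − β)))
logit = ln(0.6700/0.3300) = 0.7082
θ = β + logit/(α) = -1.39 + 0.7082/2.0900 = -1.0512

-1.05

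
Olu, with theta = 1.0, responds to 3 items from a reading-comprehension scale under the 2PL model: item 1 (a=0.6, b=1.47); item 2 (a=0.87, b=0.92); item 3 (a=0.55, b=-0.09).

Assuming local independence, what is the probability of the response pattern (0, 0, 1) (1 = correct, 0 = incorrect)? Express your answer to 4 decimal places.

P(theta) = 1 / (1 + exp(−a(theta − b)))
P_1 = 1/(1+e^{0.2820}) = 0.4300
P_2 = 1/(1+e^{-0.0696}) = 0.5174
P_3 = 1/(1+e^{-0.5995}) = 0.6455
L = (1−P_1) × (1−P_2) × P_3 = 0.5700 × 0.4826 × 0.6455 = 0.17759

0.1776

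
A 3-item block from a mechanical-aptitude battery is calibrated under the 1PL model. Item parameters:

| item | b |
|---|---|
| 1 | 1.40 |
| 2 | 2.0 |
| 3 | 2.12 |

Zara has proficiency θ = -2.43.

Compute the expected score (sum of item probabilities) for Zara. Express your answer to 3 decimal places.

P(θ) = 1 / (1 + exp(−(θ − b)))
P_1 = 1/(1+e^{3.8300}) = 0.0212
P_2 = 1/(1+e^{4.4300}) = 0.0118
P_3 = 1/(1+e^{4.5500}) = 0.0105
E[score] = 0.0212 + 0.0118 + 0.0105 = 0.0435

0.043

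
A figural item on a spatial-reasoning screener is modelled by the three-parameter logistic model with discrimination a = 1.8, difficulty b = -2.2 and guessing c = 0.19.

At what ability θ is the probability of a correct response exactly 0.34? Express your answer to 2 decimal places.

-3.02

P(θ) = c + (1 − c) · 1 / (1 + exp(−a(θ − b)))
Remove guessing floor: (0.34 − 0.19)/(1 − 0.19) = 0.1852
logit = ln(0.1852/0.8148) = -1.4816
θ = b + logit/(a) = -2.2 + (-1.4816)/1.8000 = -3.0231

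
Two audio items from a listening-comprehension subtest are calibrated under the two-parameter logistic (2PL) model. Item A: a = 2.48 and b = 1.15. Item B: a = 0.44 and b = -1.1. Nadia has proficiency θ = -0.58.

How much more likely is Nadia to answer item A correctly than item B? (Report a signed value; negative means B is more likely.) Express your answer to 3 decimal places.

-0.543

P(θ) = 1 / (1 + exp(−a(θ − b)))
P_A = 0.0135
P_B = 0.5570
P_A − P_B = -0.5434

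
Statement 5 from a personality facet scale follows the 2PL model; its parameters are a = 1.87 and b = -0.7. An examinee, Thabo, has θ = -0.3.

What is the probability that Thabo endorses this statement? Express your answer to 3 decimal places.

P(θ) = 1 / (1 + exp(−a(θ − b)))
Exponent: 1.87 × (-0.3 − (-0.7)) = 0.7480
1/(1 + e^{-0.7480}) = 0.6787

0.679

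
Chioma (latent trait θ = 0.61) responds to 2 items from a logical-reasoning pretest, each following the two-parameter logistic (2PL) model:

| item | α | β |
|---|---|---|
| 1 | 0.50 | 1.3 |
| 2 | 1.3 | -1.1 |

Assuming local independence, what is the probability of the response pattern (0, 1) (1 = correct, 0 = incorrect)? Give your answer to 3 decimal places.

P(θ) = 1 / (1 + exp(−α(θ − β)))
P_1 = 1/(1+e^{0.3450}) = 0.4146
P_2 = 1/(1+e^{-2.2230}) = 0.9023
L = (1−P_1) × P_2 = 0.5854 × 0.9023 = 0.52821

0.528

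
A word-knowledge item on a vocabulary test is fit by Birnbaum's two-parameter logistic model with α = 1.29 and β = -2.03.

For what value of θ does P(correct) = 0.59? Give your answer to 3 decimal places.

-1.748

P(θ) = 1 / (1 + exp(−α(θ − β)))
logit = ln(0.5900/0.4100) = 0.3640
θ = β + logit/(α) = -2.03 + 0.3640/1.2900 = -1.7479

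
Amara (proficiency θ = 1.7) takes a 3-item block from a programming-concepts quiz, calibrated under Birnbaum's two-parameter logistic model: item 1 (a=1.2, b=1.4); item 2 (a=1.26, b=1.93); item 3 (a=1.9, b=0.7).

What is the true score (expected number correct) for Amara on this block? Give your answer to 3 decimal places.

P(θ) = 1 / (1 + exp(−a(θ − b)))
P_1 = 1/(1+e^{-0.3600}) = 0.5890
P_2 = 1/(1+e^{0.2898}) = 0.4281
P_3 = 1/(1+e^{-1.9000}) = 0.8699
E[score] = 0.5890 + 0.4281 + 0.8699 = 1.8870

1.887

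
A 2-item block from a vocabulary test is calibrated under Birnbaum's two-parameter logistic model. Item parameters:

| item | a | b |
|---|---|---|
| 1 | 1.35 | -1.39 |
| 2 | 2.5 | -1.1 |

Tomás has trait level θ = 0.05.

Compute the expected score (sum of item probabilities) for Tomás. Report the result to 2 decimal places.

P(θ) = 1 / (1 + exp(−a(θ − b)))
P_1 = 1/(1+e^{-1.9440}) = 0.8748
P_2 = 1/(1+e^{-2.8750}) = 0.9466
E[score] = 0.8748 + 0.9466 = 1.8214

1.82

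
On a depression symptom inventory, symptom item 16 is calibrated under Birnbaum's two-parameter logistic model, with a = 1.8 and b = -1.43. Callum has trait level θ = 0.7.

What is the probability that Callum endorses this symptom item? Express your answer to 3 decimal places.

P(θ) = 1 / (1 + exp(−a(θ − b)))
Exponent: 1.8 × (0.7 − (-1.43)) = 3.8340
1/(1 + e^{-3.8340}) = 0.9788

0.979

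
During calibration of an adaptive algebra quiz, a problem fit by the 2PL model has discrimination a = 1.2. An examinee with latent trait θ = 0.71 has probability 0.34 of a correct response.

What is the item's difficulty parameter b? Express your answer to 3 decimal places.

1.263

P(θ) = 1 / (1 + exp(−a(θ − b)))
logit(0.34) = ln(0.34/0.66) = -0.6633
b = θ − logit/(a) = 0.71 − (-0.6633)/1.2000 = 1.2627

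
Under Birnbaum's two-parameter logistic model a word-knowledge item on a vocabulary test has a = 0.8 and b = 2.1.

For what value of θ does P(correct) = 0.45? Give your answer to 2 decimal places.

1.85

P(θ) = 1 / (1 + exp(−a(θ − b)))
logit = ln(0.4500/0.5500) = -0.2007
θ = b + logit/(a) = 2.1 + (-0.2007)/0.8000 = 1.8492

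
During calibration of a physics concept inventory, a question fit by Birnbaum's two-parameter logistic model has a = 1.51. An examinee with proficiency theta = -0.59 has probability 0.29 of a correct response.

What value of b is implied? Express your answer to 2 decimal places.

P(theta) = 1 / (1 + exp(−a(theta − b)))
logit(0.29) = ln(0.29/0.71) = -0.8954
b = theta − logit/(a) = -0.59 − (-0.8954)/1.5100 = 0.0030

0.00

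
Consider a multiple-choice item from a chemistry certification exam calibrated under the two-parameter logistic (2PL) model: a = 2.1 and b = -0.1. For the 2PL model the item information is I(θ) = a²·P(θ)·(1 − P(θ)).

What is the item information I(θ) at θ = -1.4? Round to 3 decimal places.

0.253

P = 1/(1+e^{2.7300}) = 0.0612
P(1−P) = 0.0612 × 0.9388 = 0.0575
I = a² × P(1−P) = 2.1² × 0.0575 = 0.25348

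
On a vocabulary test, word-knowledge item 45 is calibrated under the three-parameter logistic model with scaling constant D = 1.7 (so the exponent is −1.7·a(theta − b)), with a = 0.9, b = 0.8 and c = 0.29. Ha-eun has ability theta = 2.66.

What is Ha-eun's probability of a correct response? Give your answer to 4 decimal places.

0.9610

P(theta) = c + (1 − c) · 1 / (1 + exp(−D·a(theta − b)))
Exponent: 1.7 × 0.9 × (2.66 − 0.8) = 2.8458
1/(1 + e^{-2.8458}) = 0.9451
P = 0.29 + 0.71 × 0.9451 = 0.9610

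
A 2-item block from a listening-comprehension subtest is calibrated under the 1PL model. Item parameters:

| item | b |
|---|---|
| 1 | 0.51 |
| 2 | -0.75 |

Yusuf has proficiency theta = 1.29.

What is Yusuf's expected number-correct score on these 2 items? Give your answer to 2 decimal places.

P(theta) = 1 / (1 + exp(−(theta − b)))
P_1 = 1/(1+e^{-0.7800}) = 0.6857
P_2 = 1/(1+e^{-2.0400}) = 0.8849
E[score] = 0.6857 + 0.8849 = 1.5706

1.57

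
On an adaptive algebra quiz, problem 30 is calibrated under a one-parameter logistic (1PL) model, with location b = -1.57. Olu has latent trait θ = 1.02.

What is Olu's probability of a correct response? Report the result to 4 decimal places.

0.9302

P(θ) = 1 / (1 + exp(−(θ − b)))
Exponent: (1.02 − (-1.57)) = 2.5900
1/(1 + e^{-2.5900}) = 0.9302
P = 0.9302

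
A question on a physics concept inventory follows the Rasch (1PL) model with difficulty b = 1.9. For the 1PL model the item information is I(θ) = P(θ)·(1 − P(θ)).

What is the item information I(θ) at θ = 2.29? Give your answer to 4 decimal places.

P = 1/(1+e^{-0.3900}) = 0.5963
P(1−P) = 0.5963 × 0.4037 = 0.2407
I = P(1−P) = 0.24073

0.2407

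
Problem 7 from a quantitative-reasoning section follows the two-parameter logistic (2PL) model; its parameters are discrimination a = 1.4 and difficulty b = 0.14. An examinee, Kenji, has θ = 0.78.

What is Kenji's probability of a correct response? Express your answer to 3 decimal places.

P(θ) = 1 / (1 + exp(−a(θ − b)))
Exponent: 1.4 × (0.78 − 0.14) = 0.8960
1/(1 + e^{-0.8960}) = 0.7101

0.710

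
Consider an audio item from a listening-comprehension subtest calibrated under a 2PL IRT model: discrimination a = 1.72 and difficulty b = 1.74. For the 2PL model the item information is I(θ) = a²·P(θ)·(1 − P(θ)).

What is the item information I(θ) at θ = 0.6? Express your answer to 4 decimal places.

P = 1/(1+e^{1.9608}) = 0.1234
P(1−P) = 0.1234 × 0.8766 = 0.1082
I = a² × P(1−P) = 1.72² × 0.1082 = 0.31997

0.3200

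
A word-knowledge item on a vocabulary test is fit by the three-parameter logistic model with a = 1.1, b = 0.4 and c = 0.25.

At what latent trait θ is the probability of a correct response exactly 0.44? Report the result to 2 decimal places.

P(θ) = c + (1 − c) · 1 / (1 + exp(−a(θ − b)))
Remove guessing floor: (0.44 − 0.25)/(1 − 0.25) = 0.2533
logit = ln(0.2533/0.7467) = -1.0809
θ = b + logit/(a) = 0.4 + (-1.0809)/1.1000 = -0.5826

-0.58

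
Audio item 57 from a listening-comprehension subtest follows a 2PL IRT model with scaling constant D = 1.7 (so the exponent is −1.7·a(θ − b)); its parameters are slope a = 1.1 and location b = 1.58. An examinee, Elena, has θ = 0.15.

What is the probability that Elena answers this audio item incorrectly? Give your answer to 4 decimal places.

0.9355

P(θ) = 1 / (1 + exp(−D·a(θ − b)))
Exponent: 1.7 × 1.1 × (0.15 − 1.58) = -2.6741
1/(1 + e^{2.6741}) = 0.0645
P = 0.0645
P(incorrect) = 1 − 0.0645 = 0.9355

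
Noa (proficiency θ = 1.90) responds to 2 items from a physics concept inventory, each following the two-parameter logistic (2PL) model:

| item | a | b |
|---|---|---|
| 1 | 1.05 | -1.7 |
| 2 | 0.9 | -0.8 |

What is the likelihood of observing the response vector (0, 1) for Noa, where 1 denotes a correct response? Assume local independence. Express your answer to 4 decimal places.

0.0205

P(θ) = 1 / (1 + exp(−a(θ − b)))
P_1 = 1/(1+e^{-3.7800}) = 0.9777
P_2 = 1/(1+e^{-2.4300}) = 0.9191
L = (1−P_1) × P_2 = 0.0223 × 0.9191 = 0.02051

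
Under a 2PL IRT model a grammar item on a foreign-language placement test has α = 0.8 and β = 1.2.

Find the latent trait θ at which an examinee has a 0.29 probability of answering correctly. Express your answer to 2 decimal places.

P(θ) = 1 / (1 + exp(−α(θ − β)))
logit = ln(0.2900/0.7100) = -0.8954
θ = β + logit/(α) = 1.2 + (-0.8954)/0.8000 = 0.0808

0.08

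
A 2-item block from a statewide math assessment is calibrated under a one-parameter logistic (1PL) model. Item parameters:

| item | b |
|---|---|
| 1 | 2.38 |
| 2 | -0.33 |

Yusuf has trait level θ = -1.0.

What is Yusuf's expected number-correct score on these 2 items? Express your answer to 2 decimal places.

P(θ) = 1 / (1 + exp(−(θ − b)))
P_1 = 1/(1+e^{3.3800}) = 0.0329
P_2 = 1/(1+e^{0.6700}) = 0.3385
E[score] = 0.0329 + 0.3385 = 0.3714

0.37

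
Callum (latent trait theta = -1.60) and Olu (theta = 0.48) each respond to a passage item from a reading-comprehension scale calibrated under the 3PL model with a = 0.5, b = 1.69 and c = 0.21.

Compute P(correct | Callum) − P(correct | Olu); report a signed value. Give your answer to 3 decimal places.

P(theta) = c + (1 − c) · 1 / (1 + exp(−a(theta − b)))
P(Callum) = 0.3378  [exponent -1.6450]
P(Olu) = 0.4890  [exponent -0.6050]
Difference = 0.3378 − 0.4890 = -0.1512

-0.151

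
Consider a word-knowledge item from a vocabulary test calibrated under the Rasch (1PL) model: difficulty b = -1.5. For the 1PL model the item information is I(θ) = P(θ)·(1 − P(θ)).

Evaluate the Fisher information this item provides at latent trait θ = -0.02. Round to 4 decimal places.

P = 1/(1+e^{-1.4800}) = 0.8146
P(1−P) = 0.8146 × 0.1854 = 0.1510
I = P(1−P) = 0.15104

0.1510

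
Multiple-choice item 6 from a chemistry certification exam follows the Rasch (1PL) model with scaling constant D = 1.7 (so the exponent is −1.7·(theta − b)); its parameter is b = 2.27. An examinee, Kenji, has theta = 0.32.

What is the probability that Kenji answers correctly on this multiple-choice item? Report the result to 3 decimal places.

P(theta) = 1 / (1 + exp(−D·(theta − b)))
Exponent: 1.7 × (0.32 − 2.27) = -3.3150
1/(1 + e^{3.3150}) = 0.0351
P = 0.0351

0.035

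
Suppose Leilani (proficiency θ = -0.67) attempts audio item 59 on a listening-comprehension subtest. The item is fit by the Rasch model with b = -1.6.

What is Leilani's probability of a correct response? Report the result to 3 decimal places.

0.717

P(θ) = 1 / (1 + exp(−(θ − b)))
Exponent: (-0.67 − (-1.6)) = 0.9300
1/(1 + e^{-0.9300}) = 0.7171
P = 0.7171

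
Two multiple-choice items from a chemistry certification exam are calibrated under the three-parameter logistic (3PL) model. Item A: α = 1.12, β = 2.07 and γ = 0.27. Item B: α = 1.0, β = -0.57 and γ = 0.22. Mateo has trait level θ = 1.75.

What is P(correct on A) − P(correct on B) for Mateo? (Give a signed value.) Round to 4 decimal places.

-0.3599

P(θ) = γ + (1 − γ) · 1 / (1 + exp(−α(θ − β)))
P_A = 0.5703
P_B = 0.9302
P_A − P_B = -0.3599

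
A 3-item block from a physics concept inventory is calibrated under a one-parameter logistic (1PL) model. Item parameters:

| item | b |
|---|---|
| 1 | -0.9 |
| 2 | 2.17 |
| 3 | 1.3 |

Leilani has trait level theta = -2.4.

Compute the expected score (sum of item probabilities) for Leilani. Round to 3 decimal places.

P(theta) = 1 / (1 + exp(−(theta − b)))
P_1 = 1/(1+e^{1.5000}) = 0.1824
P_2 = 1/(1+e^{4.5700}) = 0.0103
P_3 = 1/(1+e^{3.7000}) = 0.0241
E[score] = 0.1824 + 0.0103 + 0.0241 = 0.2168

0.217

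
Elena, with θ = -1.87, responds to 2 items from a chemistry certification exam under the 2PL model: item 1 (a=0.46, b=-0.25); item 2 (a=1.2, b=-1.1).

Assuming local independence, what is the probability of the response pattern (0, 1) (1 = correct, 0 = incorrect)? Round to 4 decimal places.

0.1927

P(θ) = 1 / (1 + exp(−a(θ − b)))
P_1 = 1/(1+e^{0.7452}) = 0.3219
P_2 = 1/(1+e^{0.9240}) = 0.2841
L = (1−P_1) × P_2 = 0.6781 × 0.2841 = 0.19269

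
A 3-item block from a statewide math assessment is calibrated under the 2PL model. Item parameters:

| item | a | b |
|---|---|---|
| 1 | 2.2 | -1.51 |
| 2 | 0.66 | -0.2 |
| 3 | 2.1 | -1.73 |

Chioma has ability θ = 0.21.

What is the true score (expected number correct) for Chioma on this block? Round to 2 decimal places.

2.53

P(θ) = 1 / (1 + exp(−a(θ − b)))
P_1 = 1/(1+e^{-3.7840}) = 0.9778
P_2 = 1/(1+e^{-0.2706}) = 0.5672
P_3 = 1/(1+e^{-4.0740}) = 0.9833
E[score] = 0.9778 + 0.5672 + 0.9833 = 2.5283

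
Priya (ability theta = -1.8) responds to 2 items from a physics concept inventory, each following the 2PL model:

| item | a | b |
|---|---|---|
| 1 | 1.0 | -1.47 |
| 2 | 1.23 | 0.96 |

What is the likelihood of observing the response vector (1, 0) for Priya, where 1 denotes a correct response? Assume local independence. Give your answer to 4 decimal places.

0.4047

P(theta) = 1 / (1 + exp(−a(theta − b)))
P_1 = 1/(1+e^{0.3300}) = 0.4182
P_2 = 1/(1+e^{3.3948}) = 0.0325
L = P_1 × (1−P_2) = 0.4182 × 0.9675 = 0.40467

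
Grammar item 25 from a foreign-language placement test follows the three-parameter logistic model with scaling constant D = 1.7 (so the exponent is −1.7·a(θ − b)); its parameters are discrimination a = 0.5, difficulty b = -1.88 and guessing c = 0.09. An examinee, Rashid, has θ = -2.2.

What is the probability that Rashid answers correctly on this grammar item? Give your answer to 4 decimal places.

P(θ) = c + (1 − c) · 1 / (1 + exp(−D·a(θ − b)))
Exponent: 1.7 × 0.5 × (-2.2 − (-1.88)) = -0.2720
1/(1 + e^{0.2720}) = 0.4324
P = 0.09 + 0.91 × 0.4324 = 0.4835

0.4835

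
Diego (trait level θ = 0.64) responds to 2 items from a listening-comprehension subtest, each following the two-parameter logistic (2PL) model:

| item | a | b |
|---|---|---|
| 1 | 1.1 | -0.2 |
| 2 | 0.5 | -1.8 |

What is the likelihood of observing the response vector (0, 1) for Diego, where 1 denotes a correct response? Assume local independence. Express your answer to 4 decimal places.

0.2194

P(θ) = 1 / (1 + exp(−a(θ − b)))
P_1 = 1/(1+e^{-0.9240}) = 0.7159
P_2 = 1/(1+e^{-1.2200}) = 0.7721
L = (1−P_1) × P_2 = 0.2841 × 0.7721 = 0.21938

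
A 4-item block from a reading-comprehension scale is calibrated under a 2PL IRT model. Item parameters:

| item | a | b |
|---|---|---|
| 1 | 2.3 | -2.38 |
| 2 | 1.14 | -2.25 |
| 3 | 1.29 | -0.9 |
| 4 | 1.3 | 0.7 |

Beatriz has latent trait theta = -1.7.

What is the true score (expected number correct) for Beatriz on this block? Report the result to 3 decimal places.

1.784

P(theta) = 1 / (1 + exp(−a(theta − b)))
P_1 = 1/(1+e^{-1.5640}) = 0.8269
P_2 = 1/(1+e^{-0.6270}) = 0.6518
P_3 = 1/(1+e^{1.0320}) = 0.2627
P_4 = 1/(1+e^{3.1200}) = 0.0423
E[score] = 0.8269 + 0.6518 + 0.2627 + 0.0423 = 1.7837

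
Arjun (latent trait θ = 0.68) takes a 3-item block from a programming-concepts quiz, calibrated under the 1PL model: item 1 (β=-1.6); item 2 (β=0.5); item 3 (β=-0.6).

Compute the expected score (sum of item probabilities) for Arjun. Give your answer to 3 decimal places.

2.235

P(θ) = 1 / (1 + exp(−(θ − β)))
P_1 = 1/(1+e^{-2.2800}) = 0.9072
P_2 = 1/(1+e^{-0.1800}) = 0.5449
P_3 = 1/(1+e^{-1.2800}) = 0.7824
E[score] = 0.9072 + 0.5449 + 0.7824 = 2.2345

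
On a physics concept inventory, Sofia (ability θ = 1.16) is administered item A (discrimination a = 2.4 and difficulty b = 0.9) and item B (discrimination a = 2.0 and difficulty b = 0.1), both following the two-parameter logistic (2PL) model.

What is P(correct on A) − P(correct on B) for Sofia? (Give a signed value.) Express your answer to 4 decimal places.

P(θ) = 1 / (1 + exp(−a(θ − b)))
P_A = 0.6511
P_B = 0.8928
P_A − P_B = -0.2417

-0.2417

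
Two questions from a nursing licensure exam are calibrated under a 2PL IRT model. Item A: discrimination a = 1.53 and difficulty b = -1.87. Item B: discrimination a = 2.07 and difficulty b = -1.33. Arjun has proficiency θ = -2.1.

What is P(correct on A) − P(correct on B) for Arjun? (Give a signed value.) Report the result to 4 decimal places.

0.2441

P(θ) = 1 / (1 + exp(−a(θ − b)))
P_A = 0.4129
P_B = 0.1688
P_A − P_B = 0.2441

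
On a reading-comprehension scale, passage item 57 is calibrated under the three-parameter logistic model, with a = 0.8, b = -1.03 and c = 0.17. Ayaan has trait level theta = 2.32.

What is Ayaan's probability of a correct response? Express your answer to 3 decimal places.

0.947

P(theta) = c + (1 − c) · 1 / (1 + exp(−a(theta − b)))
Exponent: 0.8 × (2.32 − (-1.03)) = 2.6800
1/(1 + e^{-2.6800}) = 0.9358
P = 0.17 + 0.83 × 0.9358 = 0.9467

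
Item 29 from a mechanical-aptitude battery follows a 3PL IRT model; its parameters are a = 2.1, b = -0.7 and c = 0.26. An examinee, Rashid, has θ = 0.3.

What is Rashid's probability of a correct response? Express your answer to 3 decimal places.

0.919

P(θ) = c + (1 − c) · 1 / (1 + exp(−a(θ − b)))
Exponent: 2.1 × (0.3 − (-0.7)) = 2.1000
1/(1 + e^{-2.1000}) = 0.8909
P = 0.26 + 0.74 × 0.8909 = 0.9193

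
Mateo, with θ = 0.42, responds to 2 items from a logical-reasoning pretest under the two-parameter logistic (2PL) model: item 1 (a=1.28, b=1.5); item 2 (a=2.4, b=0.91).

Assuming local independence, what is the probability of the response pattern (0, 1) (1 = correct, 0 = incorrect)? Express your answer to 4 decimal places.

P(θ) = 1 / (1 + exp(−a(θ − b)))
P_1 = 1/(1+e^{1.3824}) = 0.2006
P_2 = 1/(1+e^{1.1760}) = 0.2358
L = (1−P_1) × P_2 = 0.7994 × 0.2358 = 0.18847

0.1885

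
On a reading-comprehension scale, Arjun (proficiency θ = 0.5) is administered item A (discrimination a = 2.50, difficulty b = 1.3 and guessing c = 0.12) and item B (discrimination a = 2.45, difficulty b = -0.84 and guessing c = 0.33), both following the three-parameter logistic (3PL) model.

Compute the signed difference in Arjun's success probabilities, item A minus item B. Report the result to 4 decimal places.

P(θ) = c + (1 − c) · 1 / (1 + exp(−a(θ − b)))
P_A = 0.2249
P_B = 0.9758
P_A − P_B = -0.7509

-0.7509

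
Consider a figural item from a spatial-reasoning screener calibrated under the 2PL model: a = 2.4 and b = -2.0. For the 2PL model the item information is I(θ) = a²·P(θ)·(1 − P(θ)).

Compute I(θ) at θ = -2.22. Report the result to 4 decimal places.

P = 1/(1+e^{0.5280}) = 0.3710
P(1−P) = 0.3710 × 0.6290 = 0.2334
I = a² × P(1−P) = 2.4² × 0.2334 = 1.34412

1.3441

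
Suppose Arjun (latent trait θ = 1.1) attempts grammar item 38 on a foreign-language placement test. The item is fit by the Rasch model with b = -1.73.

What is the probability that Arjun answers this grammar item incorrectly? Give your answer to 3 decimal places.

P(θ) = 1 / (1 + exp(−(θ − b)))
Exponent: (1.1 − (-1.73)) = 2.8300
1/(1 + e^{-2.8300}) = 0.9443
P = 0.9443
P(incorrect) = 1 − 0.9443 = 0.0557

0.056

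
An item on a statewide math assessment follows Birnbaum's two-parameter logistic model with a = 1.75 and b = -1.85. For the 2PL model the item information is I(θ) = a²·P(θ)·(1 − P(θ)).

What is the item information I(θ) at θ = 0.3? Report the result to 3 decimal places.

P = 1/(1+e^{-3.7625}) = 0.9773
P(1−P) = 0.9773 × 0.0227 = 0.0222
I = a² × P(1−P) = 1.75² × 0.0222 = 0.06794

0.068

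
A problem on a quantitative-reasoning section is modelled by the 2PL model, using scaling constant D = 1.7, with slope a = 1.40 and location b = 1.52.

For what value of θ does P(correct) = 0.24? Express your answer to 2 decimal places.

1.04

P(θ) = 1 / (1 + exp(−D·a(θ − b)))
logit = ln(0.2400/0.7600) = -1.1527
θ = b + logit/(1.7·a) = 1.52 + (-1.1527)/2.3800 = 1.0357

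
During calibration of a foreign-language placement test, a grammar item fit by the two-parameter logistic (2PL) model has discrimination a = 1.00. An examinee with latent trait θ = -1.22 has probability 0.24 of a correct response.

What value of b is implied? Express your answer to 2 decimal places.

-0.07

P(θ) = 1 / (1 + exp(−a(θ − b)))
logit(0.24) = ln(0.24/0.76) = -1.1527
b = θ − logit/(a) = -1.22 − (-1.1527)/1.0000 = -0.0673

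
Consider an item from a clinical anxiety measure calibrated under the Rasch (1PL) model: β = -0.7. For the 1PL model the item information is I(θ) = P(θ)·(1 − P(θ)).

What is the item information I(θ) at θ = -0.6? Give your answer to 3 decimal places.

P = 1/(1+e^{-0.1000}) = 0.5250
P(1−P) = 0.5250 × 0.4750 = 0.2494
I = P(1−P) = 0.24938

0.249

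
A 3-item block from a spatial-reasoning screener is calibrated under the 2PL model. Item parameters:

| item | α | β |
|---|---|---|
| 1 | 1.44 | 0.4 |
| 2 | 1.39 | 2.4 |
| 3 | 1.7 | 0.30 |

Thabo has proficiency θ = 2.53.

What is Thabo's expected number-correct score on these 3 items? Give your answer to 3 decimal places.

2.478

P(θ) = 1 / (1 + exp(−α(θ − β)))
P_1 = 1/(1+e^{-3.0672}) = 0.9555
P_2 = 1/(1+e^{-0.1807}) = 0.5451
P_3 = 1/(1+e^{-3.7910}) = 0.9779
E[score] = 0.9555 + 0.5451 + 0.9779 = 2.4785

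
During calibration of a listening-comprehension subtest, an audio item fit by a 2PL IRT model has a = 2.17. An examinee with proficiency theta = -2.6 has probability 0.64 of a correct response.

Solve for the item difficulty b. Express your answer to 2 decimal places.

P(theta) = 1 / (1 + exp(−a(theta − b)))
logit(0.64) = ln(0.64/0.36) = 0.5754
b = theta − logit/(a) = -2.6 − 0.5754/2.1700 = -2.8651

-2.87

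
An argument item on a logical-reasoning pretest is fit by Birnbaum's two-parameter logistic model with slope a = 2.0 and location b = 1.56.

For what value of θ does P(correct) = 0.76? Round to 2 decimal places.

P(θ) = 1 / (1 + exp(−a(θ − b)))
logit = ln(0.7600/0.2400) = 1.1527
θ = b + logit/(a) = 1.56 + 1.1527/2.0000 = 2.1363

2.14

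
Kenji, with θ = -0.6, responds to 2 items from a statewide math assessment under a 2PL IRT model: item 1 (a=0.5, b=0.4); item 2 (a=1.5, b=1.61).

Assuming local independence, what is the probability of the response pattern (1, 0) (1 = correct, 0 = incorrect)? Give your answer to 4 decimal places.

0.3643

P(θ) = 1 / (1 + exp(−a(θ − b)))
P_1 = 1/(1+e^{0.5000}) = 0.3775
P_2 = 1/(1+e^{3.3150}) = 0.0351
L = P_1 × (1−P_2) = 0.3775 × 0.9649 = 0.36430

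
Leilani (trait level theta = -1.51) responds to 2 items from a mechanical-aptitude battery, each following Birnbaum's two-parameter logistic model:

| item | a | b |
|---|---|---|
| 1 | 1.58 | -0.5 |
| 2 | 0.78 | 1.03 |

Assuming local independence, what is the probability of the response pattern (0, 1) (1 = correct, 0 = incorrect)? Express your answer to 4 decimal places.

0.1008

P(theta) = 1 / (1 + exp(−a(theta − b)))
P_1 = 1/(1+e^{1.5958}) = 0.1686
P_2 = 1/(1+e^{1.9812}) = 0.1212
L = (1−P_1) × P_2 = 0.8314 × 0.1212 = 0.10076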